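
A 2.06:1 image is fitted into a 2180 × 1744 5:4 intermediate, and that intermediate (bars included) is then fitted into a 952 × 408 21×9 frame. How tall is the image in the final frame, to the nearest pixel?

2.06:1 in 2180×1744: fills the width, so the image is 2180.00 × 1058.25.
The 5:4 canvas is height-limited in 952×408, giving 510.00 × 408.00; scale factor 0.2339.
Applying the same ×0.2339: 1058.25 → 247.57.

248 px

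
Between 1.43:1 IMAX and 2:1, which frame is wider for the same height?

2:1

1.43 and 2; 2 > 1.43.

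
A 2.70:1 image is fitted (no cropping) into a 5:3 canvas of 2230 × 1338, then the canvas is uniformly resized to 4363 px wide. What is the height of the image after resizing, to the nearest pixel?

At 2230×1338 the image is width-limited, so height = 2230 / 2.700 ≈ 825.93 px.
The frame scales by 4363/2230 = 1.9565; 825.93 × 1.9565 ≈ 1615.93 px.

1616 px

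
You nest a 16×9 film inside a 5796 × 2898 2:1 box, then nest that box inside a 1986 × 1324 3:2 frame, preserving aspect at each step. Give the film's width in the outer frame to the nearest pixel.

1765 px

Inside the 5796×2898 canvas the film is height-limited at 5152.00 × 2898.00.
The 2:1 canvas is width-limited in 1986×1324, giving 1986.00 × 993.00; scale factor 0.3427.
Applying the same ×0.3427: 5152.00 → 1765.33.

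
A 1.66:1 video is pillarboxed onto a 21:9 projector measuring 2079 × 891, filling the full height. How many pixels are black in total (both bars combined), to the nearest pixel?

534547 pixels

Content width = 891 × 1.660 ≈ 1479.0600 px.
2079 − 1479.0600 = 599.9400 px of bars.
Across the 891-px span: 599.9400 × 891 ≈ 534547 px.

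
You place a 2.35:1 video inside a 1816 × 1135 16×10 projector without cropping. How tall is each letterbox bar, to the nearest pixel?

2.35:1 (2.350) > 16×10 (1.600), so the video fills the width.
Content height = 1816 / 2.350 ≈ 772.77 px.
1135 − 772.77 = 362.23 px of bars (181.12 each).

181 px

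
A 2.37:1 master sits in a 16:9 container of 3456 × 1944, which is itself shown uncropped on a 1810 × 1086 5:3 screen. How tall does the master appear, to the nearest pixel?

764 px

2.37:1 in 3456×1944: fills the width, so the master is 3456.00 × 1458.23.
Second fit — the 16:9 canvas into 1810×1086 spans the width: 1810.00 × 1018.12 (×0.5237 from 3456×1944).
Applying the same ×0.5237: 1458.23 → 763.71.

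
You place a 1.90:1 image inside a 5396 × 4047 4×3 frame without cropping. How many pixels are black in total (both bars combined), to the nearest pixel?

1.90:1 is wider than 4×3, so it spans the full width.
The image is 5396 / 1.900 ≈ 2840.0000 px tall.
Leftover height: 4047 − 2840.0000 = 1207.0000 px.
That's 1207.0000 × 5396 ≈ 6512972 black pixels.

6512972 pixels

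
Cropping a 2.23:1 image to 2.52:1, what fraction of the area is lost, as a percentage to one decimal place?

The width stays; only height is cut (since 2.52:1 is wider than 2.23:1).
(2.230)/(2.520) ≈ 0.885 of the area survives, leaving 11.51% discarded.

11.5%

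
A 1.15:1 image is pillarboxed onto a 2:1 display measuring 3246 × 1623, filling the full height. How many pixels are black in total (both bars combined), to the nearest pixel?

That makes the image 1866.4500 px wide (1623 × 1.150).
Black = 3246 − 1866.4500 = 1379.5500 px.
Bar area = 1379.5500 × 1623 ≈ 2239010 px.

2239010 pixels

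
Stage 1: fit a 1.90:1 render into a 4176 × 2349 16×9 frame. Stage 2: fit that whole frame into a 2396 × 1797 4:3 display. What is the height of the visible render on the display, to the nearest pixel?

1261 px

First fit — 1.90:1 into 4176×2349 spans the width: 4176.00 × 2197.89.
16×9 in 2396×1797: fills the width, so the intermediate becomes 2396.00 × 1347.75 — a scale of ×0.5738.
The render scales with it: height 2197.89 × 0.5738 ≈ 1261.05.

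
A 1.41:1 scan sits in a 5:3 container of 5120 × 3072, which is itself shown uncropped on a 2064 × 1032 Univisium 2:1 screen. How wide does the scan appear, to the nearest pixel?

Inside the 5120×3072 canvas the scan is height-limited at 4331.52 × 3072.00.
Second fit — the 5:3 canvas into 2064×1032 spans the height: 1720.00 × 1032.00 (×0.3359 from 5120×3072).
Applying the same ×0.3359: 4331.52 → 1455.12.

1455 px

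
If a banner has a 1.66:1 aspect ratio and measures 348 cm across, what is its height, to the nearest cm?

At 1.66:1, 348 / 1.660 ≈ 209.64.

210 cm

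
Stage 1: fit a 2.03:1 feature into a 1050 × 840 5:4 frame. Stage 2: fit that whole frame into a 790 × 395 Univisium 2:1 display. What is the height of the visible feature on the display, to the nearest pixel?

Inside the 1050×840 canvas the feature is width-limited at 1050.00 × 517.24.
Second fit — the 5:4 canvas into 790×395 spans the height: 493.75 × 395.00 (×0.4702 from 1050×840).
Applying the same ×0.4702: 517.24 → 243.23.

243 px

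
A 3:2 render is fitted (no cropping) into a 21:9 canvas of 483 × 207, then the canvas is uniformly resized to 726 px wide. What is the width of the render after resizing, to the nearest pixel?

467 px

Fitted into 483×207, the render spans the height; its width is 207 × 3/2 ≈ 310.50 px.
Resizing to 726 px wide multiplies everything by 1.5031: 310.50 → 466.71 px.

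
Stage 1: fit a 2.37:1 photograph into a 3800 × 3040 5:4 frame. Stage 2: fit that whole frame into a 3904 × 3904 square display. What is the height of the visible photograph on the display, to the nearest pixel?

First fit — 2.37:1 into 3800×3040 spans the width: 3800.00 × 1603.38.
The 5:4 canvas is width-limited in 3904×3904, giving 3904.00 × 3123.20; scale factor 1.0274.
The photograph scales with it: height 1603.38 × 1.0274 ≈ 1647.26.

1647 px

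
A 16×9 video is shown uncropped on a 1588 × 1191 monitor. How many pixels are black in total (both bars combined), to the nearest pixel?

Since 1.778 > 1.333, the video is width-limited.
Content height = 1588 × 9/16 ≈ 893.2500 px.
Black = 1191 − 893.2500 = 297.7500 px.
Across the 1588-px span: 297.7500 × 1588 ≈ 472827 px.

472827 pixels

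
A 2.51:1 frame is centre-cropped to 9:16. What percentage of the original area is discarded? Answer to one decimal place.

The height stays; only width is cut (since 9:16 is narrower than 2.51:1).
Area ratio = (0.562)/(2.510) = 22.41%; the remaining 77.59% is cropped out.

77.6%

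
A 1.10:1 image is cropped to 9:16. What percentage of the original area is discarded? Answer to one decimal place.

The height stays; only width is cut (since 9:16 is narrower than 1.10:1).
Area ratio = (0.562)/(1.100) = 51.14%; the remaining 48.86% is cropped out.

48.9%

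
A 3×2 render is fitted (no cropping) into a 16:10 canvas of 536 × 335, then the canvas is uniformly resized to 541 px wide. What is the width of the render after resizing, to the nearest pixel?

In the 536×335 frame the render fills the height: width = 335 × 3/2 ≈ 502.50 px.
Scaling 536 → 541 is ×1.0093, so the width becomes 502.50 × 1.0093 ≈ 507.19 px.

507 px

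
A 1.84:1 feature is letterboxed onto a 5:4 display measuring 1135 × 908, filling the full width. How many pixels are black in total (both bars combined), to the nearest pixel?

Content height = 1135 / 1.840 ≈ 616.8478 px.
Leftover height: 908 − 616.8478 = 291.1522 px.
Across the 1135-px span: 291.1522 × 1135 ≈ 330458 px.

330458 pixels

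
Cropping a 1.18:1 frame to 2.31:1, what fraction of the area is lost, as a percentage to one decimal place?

48.9%

2.31:1 is wider than 1.18:1, so the crop keeps the full width and trims the height.
Area ratio = (1.180)/(2.310) = 51.08%; the remaining 48.92% is cropped out.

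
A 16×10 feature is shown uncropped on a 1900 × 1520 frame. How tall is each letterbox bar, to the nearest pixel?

166 px

Since 1.600 > 1.250, the feature is width-limited.
That makes the image 1187.50 px tall (1900 × 10/16).
Leftover height: 1520 − 1187.50 = 332.50 px → 166.25 each side.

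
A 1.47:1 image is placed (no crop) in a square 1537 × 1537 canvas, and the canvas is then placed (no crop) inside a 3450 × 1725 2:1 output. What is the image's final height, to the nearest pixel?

1173 px

Inside the 1537×1537 canvas the image is width-limited at 1537.00 × 1045.58.
Second fit — the square canvas into 3450×1725 spans the height: 1725.00 × 1725.00 (×1.1223 from 1537×1537).
The image scales with it: height 1045.58 × 1.1223 ≈ 1173.47.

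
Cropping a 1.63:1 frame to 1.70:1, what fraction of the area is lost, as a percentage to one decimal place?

Going from 1.63:1 to 1.70:1 means cutting height while keeping width.
Area ratio = (1.630)/(1.700) = 95.88%; the remaining 4.12% is cropped out.

4.1%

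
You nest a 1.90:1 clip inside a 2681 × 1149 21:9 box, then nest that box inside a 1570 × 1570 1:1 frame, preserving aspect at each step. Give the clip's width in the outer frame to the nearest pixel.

Inside the 2681×1149 canvas the clip is height-limited at 2183.10 × 1149.00.
The 21:9 canvas is width-limited in 1570×1570, giving 1570.00 × 672.86; scale factor 0.5856.
The clip scales with it: width 2183.10 × 0.5856 ≈ 1278.43.

1278 px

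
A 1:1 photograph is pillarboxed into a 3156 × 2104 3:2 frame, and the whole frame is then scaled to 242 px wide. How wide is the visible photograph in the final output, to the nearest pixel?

At 3156×2104 the photograph is height-limited, so width = 2104 × 1/1 ≈ 2104.00 px.
Scaling 3156 → 242 is ×0.0767, so the width becomes 2104.00 × 0.0767 ≈ 161.33 px.

161 px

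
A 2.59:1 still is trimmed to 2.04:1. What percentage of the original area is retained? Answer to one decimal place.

78.8%

The height stays; only width is cut (since 2.04:1 is narrower than 2.59:1).
Fraction kept = (2.040)/(2.590) ≈ 78.76%.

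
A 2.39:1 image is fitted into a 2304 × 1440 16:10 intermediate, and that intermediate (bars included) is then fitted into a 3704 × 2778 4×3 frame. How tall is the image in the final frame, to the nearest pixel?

1550 px

2.39:1 in 2304×1440: fills the width, so the image is 2304.00 × 964.02.
16:10 in 3704×2778: fills the width, so the intermediate becomes 3704.00 × 2315.00 — a scale of ×1.6076.
So the image's height is 964.02 × 1.6076 ≈ 1549.79.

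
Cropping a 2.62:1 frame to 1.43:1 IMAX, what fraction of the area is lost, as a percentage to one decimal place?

Going from 2.62:1 to 1.43:1 IMAX means cutting width while keeping height.
Fraction kept = (1.430)/(2.620) ≈ 54.58%, so 45.42% is lost.

45.4%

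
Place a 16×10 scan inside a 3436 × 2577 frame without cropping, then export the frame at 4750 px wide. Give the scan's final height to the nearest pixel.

2969 px

At 3436×2577 the scan is width-limited, so height = 3436 × 10/16 ≈ 2147.50 px.
Scaling 3436 → 4750 is ×1.3824, so the height becomes 2147.50 × 1.3824 ≈ 2968.75 px.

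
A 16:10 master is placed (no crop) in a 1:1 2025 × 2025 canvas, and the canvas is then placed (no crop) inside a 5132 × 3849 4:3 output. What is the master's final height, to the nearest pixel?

2406 px

Inside the 2025×2025 canvas the master is width-limited at 2025.00 × 1265.62.
The 1:1 canvas is height-limited in 5132×3849, giving 3849.00 × 3849.00; scale factor 1.9007.
Applying the same ×1.9007: 1265.62 → 2405.62.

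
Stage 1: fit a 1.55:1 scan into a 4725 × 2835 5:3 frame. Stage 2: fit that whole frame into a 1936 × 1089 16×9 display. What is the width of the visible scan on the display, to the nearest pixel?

1688 px

Inside the 4725×2835 canvas the scan is height-limited at 4394.25 × 2835.00.
The 5:3 canvas is height-limited in 1936×1089, giving 1815.00 × 1089.00; scale factor 0.3841.
So the scan's width is 4394.25 × 0.3841 ≈ 1687.95.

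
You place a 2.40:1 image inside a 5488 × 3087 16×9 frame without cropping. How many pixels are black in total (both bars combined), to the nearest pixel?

Since 2.400 > 1.778, the image is width-limited.
That makes the image 2286.6667 px tall (5488 / 2.400).
3087 − 2286.6667 = 800.3333 px of bars.
Bar area = 800.3333 × 5488 ≈ 4392229 px.

4392229 pixels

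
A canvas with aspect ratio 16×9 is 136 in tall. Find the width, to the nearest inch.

242 in

At 16×9, 136 / 9 × 16 ≈ 241.78.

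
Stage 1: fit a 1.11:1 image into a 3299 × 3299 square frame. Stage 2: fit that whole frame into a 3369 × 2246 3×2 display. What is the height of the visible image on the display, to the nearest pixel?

2023 px

First fit — 1.11:1 into 3299×3299 spans the width: 3299.00 × 2972.07.
square in 3369×2246: fills the height, so the intermediate becomes 2246.00 × 2246.00 — a scale of ×0.6808.
Applying the same ×0.6808: 2972.07 → 2023.42.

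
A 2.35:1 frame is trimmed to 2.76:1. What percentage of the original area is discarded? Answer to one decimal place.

2.76:1 is wider than 2.35:1, so the crop keeps the full width and trims the height.
Area ratio = (2.350)/(2.760) = 85.14%; the remaining 14.86% is cropped out.

14.9%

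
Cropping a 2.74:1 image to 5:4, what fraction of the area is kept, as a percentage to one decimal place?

Going from 2.74:1 to 5:4 means cutting width while keeping height.
Fraction kept = (1.250)/(2.740) ≈ 45.62%.

45.6%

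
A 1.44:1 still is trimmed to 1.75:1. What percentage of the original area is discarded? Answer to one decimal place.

17.7%

The width stays; only height is cut (since 1.75:1 is wider than 1.44:1).
(1.440)/(1.750) ≈ 0.823 of the area survives, leaving 17.71% discarded.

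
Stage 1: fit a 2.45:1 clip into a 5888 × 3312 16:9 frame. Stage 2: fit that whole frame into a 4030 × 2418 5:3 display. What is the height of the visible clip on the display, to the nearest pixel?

First fit — 2.45:1 into 5888×3312 spans the width: 5888.00 × 2403.27.
Second fit — the 16:9 canvas into 4030×2418 spans the width: 4030.00 × 2266.88 (×0.6844 from 5888×3312).
Applying the same ×0.6844: 2403.27 → 1644.90.

1645 px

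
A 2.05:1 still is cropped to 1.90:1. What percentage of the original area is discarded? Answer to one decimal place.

7.3%

The height stays; only width is cut (since 1.90:1 is narrower than 2.05:1).
(1.900)/(2.050) ≈ 0.927 of the area survives, leaving 7.32% discarded.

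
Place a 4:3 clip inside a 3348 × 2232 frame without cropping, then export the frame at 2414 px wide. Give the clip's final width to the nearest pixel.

2146 px

At 3348×2232 the clip is height-limited, so width = 2232 × 4/3 ≈ 2976.00 px.
Resizing to 2414 px wide multiplies everything by 0.7210: 2976.00 → 2145.78 px.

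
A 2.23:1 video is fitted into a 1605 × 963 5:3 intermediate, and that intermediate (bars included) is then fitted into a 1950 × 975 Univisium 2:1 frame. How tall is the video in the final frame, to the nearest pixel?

Inside the 1605×963 canvas the video is width-limited at 1605.00 × 719.73.
5:3 in 1950×975: fills the height, so the intermediate becomes 1625.00 × 975.00 — a scale of ×1.0125.
Applying the same ×1.0125: 719.73 → 728.70.

729 px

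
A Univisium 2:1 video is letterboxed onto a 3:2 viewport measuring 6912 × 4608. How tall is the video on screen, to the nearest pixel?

3456 px

Univisium 2:1 (2.000) > 3:2 (1.500), so the video fills the width.
That makes the image 3456.00 px tall (6912 × 1/2).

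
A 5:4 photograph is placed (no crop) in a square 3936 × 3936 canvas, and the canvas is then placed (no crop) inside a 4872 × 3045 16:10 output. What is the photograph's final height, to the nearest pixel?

2436 px

5:4 in 3936×3936: fills the width, so the photograph is 3936.00 × 3148.80.
Second fit — the square canvas into 4872×3045 spans the height: 3045.00 × 3045.00 (×0.7736 from 3936×3936).
So the photograph's height is 3148.80 × 0.7736 ≈ 2436.00.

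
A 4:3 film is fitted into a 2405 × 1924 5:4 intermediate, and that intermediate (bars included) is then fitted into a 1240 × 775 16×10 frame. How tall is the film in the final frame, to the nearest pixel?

First fit — 4:3 into 2405×1924 spans the width: 2405.00 × 1803.75.
5:4 in 1240×775: fills the height, so the intermediate becomes 968.75 × 775.00 — a scale of ×0.4028.
The film scales with it: height 1803.75 × 0.4028 ≈ 726.56.

727 px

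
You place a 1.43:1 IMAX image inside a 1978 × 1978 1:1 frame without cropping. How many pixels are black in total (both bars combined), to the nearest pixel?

1176481 pixels

Since 1.430 > 1.000, the image is width-limited.
That makes the image 1383.2168 px tall (1978 / 1.430).
Black = 1978 − 1383.2168 = 594.7832 px.
That's 594.7832 × 1978 ≈ 1176481 black pixels.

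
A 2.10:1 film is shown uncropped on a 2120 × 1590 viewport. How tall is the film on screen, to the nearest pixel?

1010 px

2.10:1 is wider than 4×3, so it spans the full width.
That makes the image 1009.52 px tall (2120 / 2.100).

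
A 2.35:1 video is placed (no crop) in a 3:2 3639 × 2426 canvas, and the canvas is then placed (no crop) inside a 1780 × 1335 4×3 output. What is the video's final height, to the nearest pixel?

First fit — 2.35:1 into 3639×2426 spans the width: 3639.00 × 1548.51.
The 3:2 canvas is width-limited in 1780×1335, giving 1780.00 × 1186.67; scale factor 0.4891.
So the video's height is 1548.51 × 0.4891 ≈ 757.45.

757 px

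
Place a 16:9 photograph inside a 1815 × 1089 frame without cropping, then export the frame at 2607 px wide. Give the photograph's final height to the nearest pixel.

1466 px

Fitted into 1815×1089, the photograph spans the width; its height is 1815 × 9/16 ≈ 1020.94 px.
Resizing to 2607 px wide multiplies everything by 1.4364: 1020.94 → 1466.44 px.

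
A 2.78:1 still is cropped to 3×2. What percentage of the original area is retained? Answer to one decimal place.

3×2 is narrower than 2.78:1, so the crop keeps the full height and trims the width.
Fraction kept = (1.500)/(2.780) ≈ 53.96%.

54.0%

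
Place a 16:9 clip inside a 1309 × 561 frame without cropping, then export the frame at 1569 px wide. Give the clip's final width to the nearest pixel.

At 1309×561 the clip is height-limited, so width = 561 × 16/9 ≈ 997.33 px.
Resizing to 1569 px wide multiplies everything by 1.1986: 997.33 → 1195.43 px.

1195 px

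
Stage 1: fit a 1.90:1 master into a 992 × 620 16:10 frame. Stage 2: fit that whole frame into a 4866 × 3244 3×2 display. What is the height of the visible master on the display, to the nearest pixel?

Inside the 992×620 canvas the master is width-limited at 992.00 × 522.11.
16:10 in 4866×3244: fills the width, so the intermediate becomes 4866.00 × 3041.25 — a scale of ×4.9052.
Applying the same ×4.9052: 522.11 → 2561.05.

2561 px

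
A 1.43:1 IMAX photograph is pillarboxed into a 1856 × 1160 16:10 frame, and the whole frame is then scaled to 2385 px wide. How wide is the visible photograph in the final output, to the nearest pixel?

2132 px

At 1856×1160 the photograph is height-limited, so width = 1160 × 1.430 ≈ 1658.80 px.
Resizing to 2385 px wide multiplies everything by 1.2850: 1658.80 → 2131.59 px.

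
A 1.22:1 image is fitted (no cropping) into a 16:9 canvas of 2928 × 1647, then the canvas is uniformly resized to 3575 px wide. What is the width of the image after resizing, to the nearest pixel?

At 2928×1647 the image is height-limited, so width = 1647 × 1.220 ≈ 2009.34 px.
Resizing to 3575 px wide multiplies everything by 1.2210: 2009.34 → 2453.34 px.

2453 px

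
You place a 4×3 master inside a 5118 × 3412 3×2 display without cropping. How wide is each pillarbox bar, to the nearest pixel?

284 px

4×3 is narrower than 3×2, so it spans the full height.
Content width = 3412 × 4/3 ≈ 4549.33 px.
Black = 5118 − 4549.33 = 568.67 px, or 284.33 per bar.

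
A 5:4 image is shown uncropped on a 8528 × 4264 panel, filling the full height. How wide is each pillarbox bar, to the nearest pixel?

The image is 4264 × 5/4 ≈ 5330.00 px wide.
Leftover width: 8528 − 5330.00 = 3198.00 px → 1599.00 each side.

1599 px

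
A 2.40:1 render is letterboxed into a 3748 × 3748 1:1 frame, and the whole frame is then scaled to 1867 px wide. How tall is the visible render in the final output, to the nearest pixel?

Fitted into 3748×3748, the render spans the width; its height is 3748 / 2.400 ≈ 1561.67 px.
The frame scales by 1867/3748 = 0.4981; 1561.67 × 0.4981 ≈ 777.92 px.

778 px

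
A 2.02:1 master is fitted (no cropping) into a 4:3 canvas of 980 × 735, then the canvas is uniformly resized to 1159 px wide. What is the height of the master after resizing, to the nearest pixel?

Fitted into 980×735, the master spans the width; its height is 980 / 2.020 ≈ 485.15 px.
Resizing to 1159 px wide multiplies everything by 1.1827: 485.15 → 573.76 px.

574 px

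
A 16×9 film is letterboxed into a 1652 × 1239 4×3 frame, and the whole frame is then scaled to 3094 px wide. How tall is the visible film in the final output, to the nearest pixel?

At 1652×1239 the film is width-limited, so height = 1652 × 9/16 ≈ 929.25 px.
Scaling 1652 → 3094 is ×1.8729, so the height becomes 929.25 × 1.8729 ≈ 1740.38 px.

1740 px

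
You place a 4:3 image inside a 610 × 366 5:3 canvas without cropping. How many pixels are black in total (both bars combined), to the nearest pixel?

Since 1.333 < 1.667, the image is height-limited.
Content width = 366 × 4/3 ≈ 488.0000 px.
610 − 488.0000 = 122.0000 px of bars.
That's 122.0000 × 366 ≈ 44652 black pixels.

44652 pixels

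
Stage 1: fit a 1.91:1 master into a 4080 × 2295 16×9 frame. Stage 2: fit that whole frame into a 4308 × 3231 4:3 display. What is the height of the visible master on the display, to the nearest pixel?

Inside the 4080×2295 canvas the master is width-limited at 4080.00 × 2136.13.
16×9 in 4308×3231: fills the width, so the intermediate becomes 4308.00 × 2423.25 — a scale of ×1.0559.
Applying the same ×1.0559: 2136.13 → 2255.50.

2255 px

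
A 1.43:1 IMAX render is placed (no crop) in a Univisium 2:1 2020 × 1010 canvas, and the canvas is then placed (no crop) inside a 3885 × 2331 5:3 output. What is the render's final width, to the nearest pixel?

First fit — 1.43:1 IMAX into 2020×1010 spans the height: 1444.30 × 1010.00.
The Univisium 2:1 canvas is width-limited in 3885×2331, giving 3885.00 × 1942.50; scale factor 1.9233.
Applying the same ×1.9233: 1444.30 → 2777.78.

2778 px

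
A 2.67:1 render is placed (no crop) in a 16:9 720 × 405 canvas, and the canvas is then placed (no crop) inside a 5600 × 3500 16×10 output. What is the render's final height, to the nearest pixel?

2097 px

Inside the 720×405 canvas the render is width-limited at 720.00 × 269.66.
16:9 in 5600×3500: fills the width, so the intermediate becomes 5600.00 × 3150.00 — a scale of ×7.7778.
Applying the same ×7.7778: 269.66 → 2097.38.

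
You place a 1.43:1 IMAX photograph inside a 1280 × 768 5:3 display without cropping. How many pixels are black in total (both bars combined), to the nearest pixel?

1.43:1 IMAX (1.430) < 5:3 (1.667), so the photograph fills the height.
Content width = 768 × 1.430 ≈ 1098.2400 px.
Black = 1280 − 1098.2400 = 181.7600 px.
That's 181.7600 × 768 ≈ 139592 black pixels.

139592 pixels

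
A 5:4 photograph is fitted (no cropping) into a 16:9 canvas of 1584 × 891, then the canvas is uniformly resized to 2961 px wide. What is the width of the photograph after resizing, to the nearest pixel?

2082 px

At 1584×891 the photograph is height-limited, so width = 891 × 5/4 ≈ 1113.75 px.
Scaling 1584 → 2961 is ×1.8693, so the width becomes 1113.75 × 1.8693 ≈ 2081.95 px.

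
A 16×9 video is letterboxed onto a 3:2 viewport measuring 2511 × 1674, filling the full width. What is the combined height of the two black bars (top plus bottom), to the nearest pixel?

262 px

The video is 2511 × 9/16 ≈ 1412.44 px tall.
Black = 1674 − 1412.44 = 261.56 px.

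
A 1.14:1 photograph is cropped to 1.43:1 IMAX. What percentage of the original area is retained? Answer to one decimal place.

79.7%

Going from 1.14:1 to 1.43:1 IMAX means cutting height while keeping width.
Area ratio = (1.140)/(1.430) = 79.72% retained.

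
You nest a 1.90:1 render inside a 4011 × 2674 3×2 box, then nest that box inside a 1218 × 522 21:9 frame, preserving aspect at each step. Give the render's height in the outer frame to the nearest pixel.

412 px

Inside the 4011×2674 canvas the render is width-limited at 4011.00 × 2111.05.
3×2 in 1218×522: fills the height, so the intermediate becomes 783.00 × 522.00 — a scale of ×0.1952.
So the render's height is 2111.05 × 0.1952 ≈ 412.11.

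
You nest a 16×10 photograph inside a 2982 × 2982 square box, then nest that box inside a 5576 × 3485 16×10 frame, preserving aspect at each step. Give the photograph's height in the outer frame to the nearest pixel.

First fit — 16×10 into 2982×2982 spans the width: 2982.00 × 1863.75.
square in 5576×3485: fills the height, so the intermediate becomes 3485.00 × 3485.00 — a scale of ×1.1687.
Applying the same ×1.1687: 1863.75 → 2178.12.

2178 px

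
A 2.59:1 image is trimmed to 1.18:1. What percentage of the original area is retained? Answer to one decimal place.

The height stays; only width is cut (since 1.18:1 is narrower than 2.59:1).
Area ratio = (1.180)/(2.590) = 45.56% retained.

45.6%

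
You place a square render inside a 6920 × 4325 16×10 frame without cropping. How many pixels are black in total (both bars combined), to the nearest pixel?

Since 1.000 < 1.600, the render is height-limited.
Content width = 4325 × 1/1 ≈ 4325.0000 px.
6920 − 4325.0000 = 2595.0000 px of bars.
That's 2595.0000 × 4325 ≈ 11223375 black pixels.

11223375 pixels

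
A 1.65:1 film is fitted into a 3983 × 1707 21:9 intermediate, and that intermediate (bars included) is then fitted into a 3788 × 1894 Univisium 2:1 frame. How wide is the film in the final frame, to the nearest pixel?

2679 px

1.65:1 in 3983×1707: fills the height, so the film is 2816.55 × 1707.00.
21:9 in 3788×1894: fills the width, so the intermediate becomes 3788.00 × 1623.43 — a scale of ×0.9510.
Applying the same ×0.9510: 2816.55 → 2678.66.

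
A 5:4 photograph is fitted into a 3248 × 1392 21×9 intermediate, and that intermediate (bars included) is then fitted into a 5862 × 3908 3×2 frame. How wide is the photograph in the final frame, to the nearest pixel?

3140 px

First fit — 5:4 into 3248×1392 spans the height: 1740.00 × 1392.00.
Second fit — the 21×9 canvas into 5862×3908 spans the width: 5862.00 × 2512.29 (×1.8048 from 3248×1392).
So the photograph's width is 1740.00 × 1.8048 ≈ 3140.36.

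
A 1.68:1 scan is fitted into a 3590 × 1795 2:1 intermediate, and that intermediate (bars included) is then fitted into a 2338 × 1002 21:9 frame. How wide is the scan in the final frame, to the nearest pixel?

1683 px

First fit — 1.68:1 into 3590×1795 spans the height: 3015.60 × 1795.00.
The 2:1 canvas is height-limited in 2338×1002, giving 2004.00 × 1002.00; scale factor 0.5582.
Applying the same ×0.5582: 3015.60 → 1683.36.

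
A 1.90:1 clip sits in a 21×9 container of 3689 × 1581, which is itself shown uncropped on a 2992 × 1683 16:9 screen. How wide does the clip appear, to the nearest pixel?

2436 px

First fit — 1.90:1 into 3689×1581 spans the height: 3003.90 × 1581.00.
The 21×9 canvas is width-limited in 2992×1683, giving 2992.00 × 1282.29; scale factor 0.8111.
Applying the same ×0.8111: 3003.90 → 2436.34.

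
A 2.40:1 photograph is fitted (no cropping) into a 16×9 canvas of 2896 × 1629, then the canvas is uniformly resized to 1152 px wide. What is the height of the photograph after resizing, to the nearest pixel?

At 2896×1629 the photograph is width-limited, so height = 2896 / 2.400 ≈ 1206.67 px.
Resizing to 1152 px wide multiplies everything by 0.3978: 1206.67 → 480.00 px.

480 px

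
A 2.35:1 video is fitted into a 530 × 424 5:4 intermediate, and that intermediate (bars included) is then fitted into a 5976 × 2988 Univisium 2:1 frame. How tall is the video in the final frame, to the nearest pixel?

First fit — 2.35:1 into 530×424 spans the width: 530.00 × 225.53.
The 5:4 canvas is height-limited in 5976×2988, giving 3735.00 × 2988.00; scale factor 7.0472.
The video scales with it: height 225.53 × 7.0472 ≈ 1589.36.

1589 px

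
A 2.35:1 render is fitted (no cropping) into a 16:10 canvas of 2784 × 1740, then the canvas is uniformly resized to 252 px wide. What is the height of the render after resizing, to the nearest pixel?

107 px

In the 2784×1740 frame the render fills the width: height = 2784 / 2.350 ≈ 1184.68 px.
Resizing to 252 px wide multiplies everything by 0.0905: 1184.68 → 107.23 px.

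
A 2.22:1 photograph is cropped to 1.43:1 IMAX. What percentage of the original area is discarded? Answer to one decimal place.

35.6%

Going from 2.22:1 to 1.43:1 IMAX means cutting width while keeping height.
(1.430)/(2.220) ≈ 0.644 of the area survives, leaving 35.59% discarded.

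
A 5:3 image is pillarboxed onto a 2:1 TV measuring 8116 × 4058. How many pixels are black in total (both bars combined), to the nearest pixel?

5:3 (1.667) < 2:1 (2.000), so the image fills the height.
That makes the image 6763.3333 px wide (4058 × 5/3).
8116 − 6763.3333 = 1352.6667 px of bars.
That's 1352.6667 × 4058 ≈ 5489121 black pixels.

5489121 pixels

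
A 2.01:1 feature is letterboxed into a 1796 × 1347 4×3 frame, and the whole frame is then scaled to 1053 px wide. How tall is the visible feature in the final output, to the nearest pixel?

524 px

At 1796×1347 the feature is width-limited, so height = 1796 / 2.010 ≈ 893.53 px.
The frame scales by 1053/1796 = 0.5863; 893.53 × 0.5863 ≈ 523.88 px.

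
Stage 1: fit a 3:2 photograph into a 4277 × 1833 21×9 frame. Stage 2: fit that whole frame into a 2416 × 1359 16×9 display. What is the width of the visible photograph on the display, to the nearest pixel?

Inside the 4277×1833 canvas the photograph is height-limited at 2749.50 × 1833.00.
Second fit — the 21×9 canvas into 2416×1359 spans the width: 2416.00 × 1035.43 (×0.5649 from 4277×1833).
Applying the same ×0.5649: 2749.50 → 1553.14.

1553 px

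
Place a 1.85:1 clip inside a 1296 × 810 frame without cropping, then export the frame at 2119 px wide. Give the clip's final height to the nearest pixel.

1145 px

Fitted into 1296×810, the clip spans the width; its height is 1296 / 1.850 ≈ 700.54 px.
The frame scales by 2119/1296 = 1.6350; 700.54 × 1.6350 ≈ 1145.41 px.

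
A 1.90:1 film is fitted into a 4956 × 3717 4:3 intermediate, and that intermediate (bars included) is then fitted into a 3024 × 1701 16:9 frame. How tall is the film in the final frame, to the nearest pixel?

Inside the 4956×3717 canvas the film is width-limited at 4956.00 × 2608.42.
The 4:3 canvas is height-limited in 3024×1701, giving 2268.00 × 1701.00; scale factor 0.4576.
So the film's height is 2608.42 × 0.4576 ≈ 1193.68.

1194 px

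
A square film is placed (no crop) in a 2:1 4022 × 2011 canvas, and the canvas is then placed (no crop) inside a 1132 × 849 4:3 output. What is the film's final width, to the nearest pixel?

Inside the 4022×2011 canvas the film is height-limited at 2011.00 × 2011.00.
The 2:1 canvas is width-limited in 1132×849, giving 1132.00 × 566.00; scale factor 0.2815.
So the film's width is 2011.00 × 0.2815 ≈ 566.00.

566 px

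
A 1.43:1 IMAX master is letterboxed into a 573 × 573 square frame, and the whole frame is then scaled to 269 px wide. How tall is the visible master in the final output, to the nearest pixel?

In the 573×573 frame the master fills the width: height = 573 / 1.430 ≈ 400.70 px.
Resizing to 269 px wide multiplies everything by 0.4695: 400.70 → 188.11 px.

188 px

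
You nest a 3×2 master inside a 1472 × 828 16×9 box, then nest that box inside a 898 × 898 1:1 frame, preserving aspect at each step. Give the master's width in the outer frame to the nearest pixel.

3×2 in 1472×828: fills the height, so the master is 1242.00 × 828.00.
16×9 in 898×898: fills the width, so the intermediate becomes 898.00 × 505.12 — a scale of ×0.6101.
So the master's width is 1242.00 × 0.6101 ≈ 757.69.

758 px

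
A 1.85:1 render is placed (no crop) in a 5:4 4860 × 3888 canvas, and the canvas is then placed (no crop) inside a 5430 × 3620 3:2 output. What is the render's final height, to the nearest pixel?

Inside the 4860×3888 canvas the render is width-limited at 4860.00 × 2627.03.
Second fit — the 5:4 canvas into 5430×3620 spans the height: 4525.00 × 3620.00 (×0.9311 from 4860×3888).
So the render's height is 2627.03 × 0.9311 ≈ 2445.95.

2446 px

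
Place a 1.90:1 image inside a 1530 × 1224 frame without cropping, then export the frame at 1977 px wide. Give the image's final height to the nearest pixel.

At 1530×1224 the image is width-limited, so height = 1530 / 1.900 ≈ 805.26 px.
Resizing to 1977 px wide multiplies everything by 1.2922: 805.26 → 1040.53 px.

1041 px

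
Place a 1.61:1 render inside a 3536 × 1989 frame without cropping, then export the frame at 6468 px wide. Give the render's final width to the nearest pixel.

5858 px

Fitted into 3536×1989, the render spans the height; its width is 1989 × 1.610 ≈ 3202.29 px.
Resizing to 6468 px wide multiplies everything by 1.8292: 3202.29 → 5857.58 px.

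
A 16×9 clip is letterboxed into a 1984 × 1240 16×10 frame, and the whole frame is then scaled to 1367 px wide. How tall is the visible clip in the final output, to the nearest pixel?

769 px

Fitted into 1984×1240, the clip spans the width; its height is 1984 × 9/16 ≈ 1116.00 px.
The frame scales by 1367/1984 = 0.6890; 1116.00 × 0.6890 ≈ 768.94 px.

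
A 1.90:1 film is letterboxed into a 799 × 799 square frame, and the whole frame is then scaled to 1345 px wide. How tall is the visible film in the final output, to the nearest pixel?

Fitted into 799×799, the film spans the width; its height is 799 / 1.900 ≈ 420.53 px.
The frame scales by 1345/799 = 1.6834; 420.53 × 1.6834 ≈ 707.89 px.

708 px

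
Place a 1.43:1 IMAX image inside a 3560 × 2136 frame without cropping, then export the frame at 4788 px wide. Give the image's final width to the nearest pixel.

4108 px

At 3560×2136 the image is height-limited, so width = 2136 × 1.430 ≈ 3054.48 px.
The frame scales by 4788/3560 = 1.3449; 3054.48 × 1.3449 ≈ 4108.10 px.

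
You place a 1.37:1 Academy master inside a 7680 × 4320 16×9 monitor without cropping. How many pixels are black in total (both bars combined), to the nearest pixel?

7610112 pixels

Since 1.370 < 1.778, the master is height-limited.
The master is 4320 × 1.370 ≈ 5918.4000 px wide.
7680 − 5918.4000 = 1761.6000 px of bars.
Across the 4320-px span: 1761.6000 × 4320 ≈ 7610112 px.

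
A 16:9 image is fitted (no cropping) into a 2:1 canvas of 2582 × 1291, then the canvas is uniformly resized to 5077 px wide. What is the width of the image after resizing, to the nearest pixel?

In the 2582×1291 frame the image fills the height: width = 1291 × 16/9 ≈ 2295.11 px.
The frame scales by 5077/2582 = 1.9663; 2295.11 × 1.9663 ≈ 4512.89 px.

4513 px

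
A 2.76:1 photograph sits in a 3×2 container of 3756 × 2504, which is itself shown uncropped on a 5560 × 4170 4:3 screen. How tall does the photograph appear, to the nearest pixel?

2014 px

Inside the 3756×2504 canvas the photograph is width-limited at 3756.00 × 1360.87.
3×2 in 5560×4170: fills the width, so the intermediate becomes 5560.00 × 3706.67 — a scale of ×1.4803.
The photograph scales with it: height 1360.87 × 1.4803 ≈ 2014.49.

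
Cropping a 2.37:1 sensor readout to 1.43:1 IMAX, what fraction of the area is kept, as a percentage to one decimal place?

60.3%

1.43:1 IMAX is narrower than 2.37:1, so the crop keeps the full height and trims the width.
Area ratio = (1.430)/(2.370) = 60.34% retained.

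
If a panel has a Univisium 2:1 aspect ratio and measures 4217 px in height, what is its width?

At Univisium 2:1, 4217·2/1 ≈ 8434.

8434 px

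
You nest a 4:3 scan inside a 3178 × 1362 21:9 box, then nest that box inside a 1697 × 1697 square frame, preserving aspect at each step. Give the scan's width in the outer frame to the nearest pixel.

970 px

First fit — 4:3 into 3178×1362 spans the height: 1816.00 × 1362.00.
21:9 in 1697×1697: fills the width, so the intermediate becomes 1697.00 × 727.29 — a scale of ×0.5340.
So the scan's width is 1816.00 × 0.5340 ≈ 969.71.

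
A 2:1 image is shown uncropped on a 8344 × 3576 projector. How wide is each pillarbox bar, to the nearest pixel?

596 px

2:1 (2.000) < 21×9 (2.333), so the image fills the height.
Content width = 3576 × 2/1 ≈ 7152.00 px.
Leftover width: 8344 − 7152.00 = 1192.00 px → 596.00 each side.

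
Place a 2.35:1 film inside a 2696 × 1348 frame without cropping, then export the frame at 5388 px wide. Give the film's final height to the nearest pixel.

2293 px

In the 2696×1348 frame the film fills the width: height = 2696 / 2.350 ≈ 1147.23 px.
The frame scales by 5388/2696 = 1.9985; 1147.23 × 1.9985 ≈ 2292.77 px.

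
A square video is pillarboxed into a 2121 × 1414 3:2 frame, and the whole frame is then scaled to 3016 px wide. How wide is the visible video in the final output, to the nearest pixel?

2011 px

Fitted into 2121×1414, the video spans the height; its width is 1414 × 1/1 ≈ 1414.00 px.
Resizing to 3016 px wide multiplies everything by 1.4220: 1414.00 → 2010.67 px.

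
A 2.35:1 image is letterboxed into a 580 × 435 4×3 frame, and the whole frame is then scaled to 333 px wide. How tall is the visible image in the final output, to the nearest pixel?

142 px

In the 580×435 frame the image fills the width: height = 580 / 2.350 ≈ 246.81 px.
Scaling 580 → 333 is ×0.5741, so the height becomes 246.81 × 0.5741 ≈ 141.70 px.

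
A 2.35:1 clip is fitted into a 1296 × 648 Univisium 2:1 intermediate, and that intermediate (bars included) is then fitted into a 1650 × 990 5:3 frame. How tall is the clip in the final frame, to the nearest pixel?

702 px

First fit — 2.35:1 into 1296×648 spans the width: 1296.00 × 551.49.
Second fit — the Univisium 2:1 canvas into 1650×990 spans the width: 1650.00 × 825.00 (×1.2731 from 1296×648).
Applying the same ×1.2731: 551.49 → 702.13.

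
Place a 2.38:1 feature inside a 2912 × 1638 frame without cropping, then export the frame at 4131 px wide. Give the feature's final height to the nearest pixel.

1736 px

In the 2912×1638 frame the feature fills the width: height = 2912 / 2.380 ≈ 1223.53 px.
The frame scales by 4131/2912 = 1.4186; 1223.53 × 1.4186 ≈ 1735.71 px.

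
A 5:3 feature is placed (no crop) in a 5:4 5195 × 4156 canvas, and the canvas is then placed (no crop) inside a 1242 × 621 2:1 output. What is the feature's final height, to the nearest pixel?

Inside the 5195×4156 canvas the feature is width-limited at 5195.00 × 3117.00.
Second fit — the 5:4 canvas into 1242×621 spans the height: 776.25 × 621.00 (×0.1494 from 5195×4156).
The feature scales with it: height 3117.00 × 0.1494 ≈ 465.75.

466 px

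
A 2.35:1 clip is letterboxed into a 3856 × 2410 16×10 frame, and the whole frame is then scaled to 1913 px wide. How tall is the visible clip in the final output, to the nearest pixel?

814 px

At 3856×2410 the clip is width-limited, so height = 3856 / 2.350 ≈ 1640.85 px.
Scaling 3856 → 1913 is ×0.4961, so the height becomes 1640.85 × 0.4961 ≈ 814.04 px.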